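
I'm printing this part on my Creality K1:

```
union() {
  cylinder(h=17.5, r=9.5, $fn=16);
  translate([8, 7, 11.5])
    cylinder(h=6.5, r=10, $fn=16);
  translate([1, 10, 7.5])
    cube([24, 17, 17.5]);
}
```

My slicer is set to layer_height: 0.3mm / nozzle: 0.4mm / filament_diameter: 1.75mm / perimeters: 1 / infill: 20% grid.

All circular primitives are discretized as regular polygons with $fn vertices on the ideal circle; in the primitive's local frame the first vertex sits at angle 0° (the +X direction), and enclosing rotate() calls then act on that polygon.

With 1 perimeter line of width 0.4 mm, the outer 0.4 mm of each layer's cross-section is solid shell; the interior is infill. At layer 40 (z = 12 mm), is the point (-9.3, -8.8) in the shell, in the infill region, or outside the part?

outside

At z = 12 mm: the r=9.5 cylinder gives a regular 16-gon of circumradius 9.5 (constant along its height); the r=10 cylinder at (8, 7) gives a regular 16-gon of circumradius 10 (constant along its height); the cube at (1, 10) (footprint 24×17) is included at this height; Taking the union: the regions partially overlap (shared area 186.47 mm²), so overlapping operands fuse into one piece — 1 connected region. Overall, the cross-section is a single solid region. The nearest boundary edge runs (-3.64, -8.78)→(-6.72, -6.72); distance from the point to it = 3.32 mm. The point is not inside any of the regions above, so it lies outside the cross-section (3.32 mm from the nearest boundary).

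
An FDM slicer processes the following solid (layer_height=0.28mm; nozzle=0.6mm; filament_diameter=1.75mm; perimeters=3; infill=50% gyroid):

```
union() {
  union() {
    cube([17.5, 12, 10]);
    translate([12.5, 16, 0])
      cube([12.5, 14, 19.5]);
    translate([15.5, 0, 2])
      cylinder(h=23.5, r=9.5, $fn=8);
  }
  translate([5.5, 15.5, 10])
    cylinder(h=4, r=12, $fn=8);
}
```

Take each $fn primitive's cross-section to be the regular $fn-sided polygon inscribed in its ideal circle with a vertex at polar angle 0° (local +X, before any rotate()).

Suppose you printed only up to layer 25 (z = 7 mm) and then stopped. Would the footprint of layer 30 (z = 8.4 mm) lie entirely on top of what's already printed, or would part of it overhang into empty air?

Compare the two slices. At z = 7: the cube is present — its section is the full 17.5×12 rectangle (area 210.00 mm²); the cube at (12.5, 16) (footprint 12.5×14) is included at this height (area 175.00 mm²); the r=9.5 cylinder at (15.5, 0) gives a regular 8-gon of circumradius 9.5 (constant along its height) (area = (8/2)·9.500²·sin(360°/8) = 255.27 mm²); Merging all regions: the regions partially overlap — summed areas 640.27 mm² minus the doubly-counted overlap 81.99 mm² gives 558.28 mm² — area = 558.28 mm²; the cylinder at (5.5, 15.5) is absent (z outside [10, 14]); Taking the union: only the result so far is present, so the union is just that shape — area = 558.28 mm². At z = 8.4: the cube (footprint 17.5×12) is included at this height (area 210.00 mm²); the cube at (12.5, 16) (footprint 12.5×14) is included at this height (area 175.00 mm²); the r=9.5 cylinder at (15.5, 0) gives a regular 8-gon of circumradius 9.5 (constant along its height) (area = (8/2)·9.500²·sin(360°/8) = 255.27 mm²); Merging all regions: the regions partially overlap — summed areas 640.27 mm² minus the doubly-counted overlap 81.99 mm² gives 558.28 mm² — area = 558.28 mm²; the cylinder at (5.5, 15.5) is not intersected at this z (z outside [10, 14]); Merging all regions: only the result so far is present, so the union is just that shape — area = 558.28 mm². Checking containment: the cross-section at z = 8.4 is a subset of the cross-section at z = 7.

entirely on top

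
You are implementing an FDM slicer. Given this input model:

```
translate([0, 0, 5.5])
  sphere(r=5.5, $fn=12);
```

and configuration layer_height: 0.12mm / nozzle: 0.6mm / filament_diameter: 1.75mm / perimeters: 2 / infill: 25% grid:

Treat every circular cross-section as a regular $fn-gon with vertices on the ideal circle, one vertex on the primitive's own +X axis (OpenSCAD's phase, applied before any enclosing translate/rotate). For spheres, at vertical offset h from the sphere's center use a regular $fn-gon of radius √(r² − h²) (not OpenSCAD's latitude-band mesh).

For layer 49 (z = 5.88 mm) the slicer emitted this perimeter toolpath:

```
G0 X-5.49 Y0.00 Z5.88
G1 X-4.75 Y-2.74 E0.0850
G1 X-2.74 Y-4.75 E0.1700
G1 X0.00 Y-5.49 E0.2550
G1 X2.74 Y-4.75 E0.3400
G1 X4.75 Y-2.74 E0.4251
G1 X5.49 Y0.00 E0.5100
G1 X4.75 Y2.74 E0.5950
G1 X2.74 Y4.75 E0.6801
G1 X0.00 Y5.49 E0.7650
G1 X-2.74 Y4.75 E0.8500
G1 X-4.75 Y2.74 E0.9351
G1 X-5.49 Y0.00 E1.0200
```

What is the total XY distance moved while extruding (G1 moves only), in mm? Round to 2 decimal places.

34.08 mm

Sum the Euclidean lengths of each G1 segment: total = 34.08 mm.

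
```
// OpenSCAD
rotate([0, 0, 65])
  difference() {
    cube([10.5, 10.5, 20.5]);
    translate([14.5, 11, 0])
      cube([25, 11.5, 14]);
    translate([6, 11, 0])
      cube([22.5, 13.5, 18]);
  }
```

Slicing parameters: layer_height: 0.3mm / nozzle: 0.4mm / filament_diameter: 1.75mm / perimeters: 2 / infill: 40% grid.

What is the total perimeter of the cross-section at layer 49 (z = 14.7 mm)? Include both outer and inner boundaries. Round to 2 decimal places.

At z = 14.7 mm: the 10.5×10.5 cube contributes its full rectangle (perimeter 42.00 mm); the cube at (14.5, 11) is absent (z outside [0, 14]); the cube at (6, 11) is present — its section is the full 22.5×13.5 rectangle (perimeter 72.00 mm); After the difference (first − rest): starting from the 10.5×10.5 cube, the 22.5×13.5 cube at (6, 11) misses the remaining region (no effect) — boundary = 42.00 mm; (whole slice rotated 65° about Z — lengths, areas and connectivity unchanged). Overall, the cross-section is a single solid region. Total boundary length (outer) = 42.00 mm.

42.00 mm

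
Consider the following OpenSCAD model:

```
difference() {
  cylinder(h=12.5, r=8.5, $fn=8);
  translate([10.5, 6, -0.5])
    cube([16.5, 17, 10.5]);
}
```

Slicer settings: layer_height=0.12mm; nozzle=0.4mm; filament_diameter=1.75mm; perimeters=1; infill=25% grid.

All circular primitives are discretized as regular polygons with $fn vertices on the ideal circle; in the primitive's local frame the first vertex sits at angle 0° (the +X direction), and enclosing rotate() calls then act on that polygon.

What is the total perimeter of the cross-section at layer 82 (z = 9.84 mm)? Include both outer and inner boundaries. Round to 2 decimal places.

52.04 mm

At z = 9.84 mm: the r=8.5 cylinder gives a regular 8-gon of circumradius 8.5 (constant along its height) (perimeter = 2·8·8.500·sin(180°/8) = 52.04 mm); the cube at (10.5, 6) is present — its section is the full 16.5×17 rectangle (perimeter 67.00 mm); After the difference (first − rest): starting from the r=8.5 cylinder, the 16.5×17 cube at (10.5, 6) misses the remaining region (no effect) — boundary = 52.04 mm. Overall, the cross-section is a single solid region. Total boundary length (outer) = 52.04 mm.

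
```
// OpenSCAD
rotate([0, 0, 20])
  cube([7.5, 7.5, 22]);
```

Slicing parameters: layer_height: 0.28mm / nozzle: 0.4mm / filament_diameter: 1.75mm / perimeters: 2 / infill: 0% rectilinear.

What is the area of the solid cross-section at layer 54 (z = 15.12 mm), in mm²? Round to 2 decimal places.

56.25 mm²

At z = 15.12 mm: the 7.5×7.5 cube contributes its full rectangle (area 56.25 mm²); (whole slice rotated 20° about Z — lengths, areas and connectivity unchanged). Overall, the cross-section is a single solid region. Net area = 56.25 mm².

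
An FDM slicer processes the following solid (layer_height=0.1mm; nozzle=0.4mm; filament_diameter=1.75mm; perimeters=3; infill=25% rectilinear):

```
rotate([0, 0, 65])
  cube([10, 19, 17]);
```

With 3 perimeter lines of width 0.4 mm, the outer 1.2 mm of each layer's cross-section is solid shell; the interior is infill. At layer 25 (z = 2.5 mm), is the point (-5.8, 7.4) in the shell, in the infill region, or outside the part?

infill

At z = 2.5 mm: the cube (footprint 10×19) is included at this height; (whole slice rotated 65° about Z — lengths, areas and connectivity unchanged). Overall, the cross-section is a single solid region. Undo the 65° rotation: the query point maps to (4.255, 8.384) in the un-rotated model frame. The nearest boundary edge runs (0.00, 19.00)→(0.00, 0.00); distance from the point to it = 4.26 mm. The point is inside the cross-section and 4.26 mm from the nearest boundary — more than the 1.2 mm shell width (3 × 0.4), so it's in the infill interior.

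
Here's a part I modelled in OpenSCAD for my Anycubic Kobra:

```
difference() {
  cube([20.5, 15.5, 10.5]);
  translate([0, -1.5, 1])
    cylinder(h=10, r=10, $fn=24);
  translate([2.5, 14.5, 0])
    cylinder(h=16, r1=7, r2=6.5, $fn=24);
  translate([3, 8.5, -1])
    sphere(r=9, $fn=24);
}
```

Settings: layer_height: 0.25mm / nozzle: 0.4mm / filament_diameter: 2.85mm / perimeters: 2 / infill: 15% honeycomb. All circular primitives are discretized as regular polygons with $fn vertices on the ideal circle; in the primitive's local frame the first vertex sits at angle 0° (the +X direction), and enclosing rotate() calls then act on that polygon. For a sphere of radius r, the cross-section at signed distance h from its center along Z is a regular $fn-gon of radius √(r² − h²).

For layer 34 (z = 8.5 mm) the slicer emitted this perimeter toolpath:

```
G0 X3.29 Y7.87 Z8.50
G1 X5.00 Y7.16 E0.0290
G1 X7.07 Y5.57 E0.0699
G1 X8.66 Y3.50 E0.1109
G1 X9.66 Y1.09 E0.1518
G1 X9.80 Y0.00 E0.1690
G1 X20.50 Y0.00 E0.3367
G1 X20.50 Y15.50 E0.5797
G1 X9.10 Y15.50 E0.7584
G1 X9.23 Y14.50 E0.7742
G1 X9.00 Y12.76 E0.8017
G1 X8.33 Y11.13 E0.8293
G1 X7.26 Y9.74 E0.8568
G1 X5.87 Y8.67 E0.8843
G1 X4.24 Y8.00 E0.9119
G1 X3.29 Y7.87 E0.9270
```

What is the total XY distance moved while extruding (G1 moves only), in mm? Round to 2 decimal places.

59.14 mm

Sum the Euclidean lengths of each G1 segment: total = 59.14 mm.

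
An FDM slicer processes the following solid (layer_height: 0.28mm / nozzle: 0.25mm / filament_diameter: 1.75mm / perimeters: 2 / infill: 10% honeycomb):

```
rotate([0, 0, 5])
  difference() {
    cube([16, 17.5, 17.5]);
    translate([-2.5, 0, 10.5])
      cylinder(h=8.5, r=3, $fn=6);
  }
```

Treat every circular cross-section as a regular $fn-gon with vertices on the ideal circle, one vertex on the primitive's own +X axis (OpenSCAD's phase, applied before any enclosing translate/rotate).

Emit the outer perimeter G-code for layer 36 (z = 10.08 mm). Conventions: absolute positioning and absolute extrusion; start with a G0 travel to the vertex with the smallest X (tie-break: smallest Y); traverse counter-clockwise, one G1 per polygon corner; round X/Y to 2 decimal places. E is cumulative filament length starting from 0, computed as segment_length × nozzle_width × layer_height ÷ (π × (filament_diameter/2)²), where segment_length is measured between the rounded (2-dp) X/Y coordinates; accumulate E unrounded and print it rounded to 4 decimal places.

At z = 10.08 mm: the 16×17.5 cube contributes its full rectangle; the cylinder at (-2.5, 0) is not intersected at this z (z outside [10.5, 19]); After the difference (first − rest): none of the subtracted shapes is present at this height, so the 16×17.5 cube is unchanged — 1 connected region; (whole slice rotated 5° about Z — lengths, areas and connectivity unchanged). The outline is a single polygon with 4 vertices. Extrusion per mm of travel: 0.25 × 0.28 / (π × 0.875²) = 0.029103. Accumulating E over each segment gives final E = 1.9500.

G0 X-1.53 Y17.43 Z10.08
G1 X0.00 Y0.00 E0.5092
G1 X15.94 Y1.39 E0.9749
G1 X14.41 Y18.83 E1.4844
G1 X-1.53 Y17.43 E1.9500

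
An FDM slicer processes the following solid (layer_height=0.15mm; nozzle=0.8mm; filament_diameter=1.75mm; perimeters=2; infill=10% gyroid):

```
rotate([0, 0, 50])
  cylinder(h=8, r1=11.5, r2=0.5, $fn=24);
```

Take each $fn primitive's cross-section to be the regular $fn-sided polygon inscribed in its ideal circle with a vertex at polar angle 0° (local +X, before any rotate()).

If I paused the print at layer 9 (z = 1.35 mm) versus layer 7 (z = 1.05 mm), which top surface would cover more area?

Layer 9 (z = 1.35): the cone: at t=0.169 of its height the radius interpolates to r₁+(r₂−r₁)t = 9.644, giving a regular 24-gon of that circumradius (area = (24/2)·9.644²·sin(360°/24) = 288.85 mm²); (rotated 50° about Z; rotation is an isometry so areas/perimeters/island counts are preserved). So its area = 288.85 mm². Layer 7 (z = 1.05): the cone (r1=11.5→r2=0.5) has section circumradius 10.056 here — a regular 24-gon (area = (24/2)·10.056²·sin(360°/24) = 314.09 mm²); (rotated 50° about Z; rotation is an isometry so areas/perimeters/island counts are preserved). So its area = 314.09 mm². Layer 7 is larger (314.09 vs 288.85 mm²).

layer 7 (z = 1.05 mm)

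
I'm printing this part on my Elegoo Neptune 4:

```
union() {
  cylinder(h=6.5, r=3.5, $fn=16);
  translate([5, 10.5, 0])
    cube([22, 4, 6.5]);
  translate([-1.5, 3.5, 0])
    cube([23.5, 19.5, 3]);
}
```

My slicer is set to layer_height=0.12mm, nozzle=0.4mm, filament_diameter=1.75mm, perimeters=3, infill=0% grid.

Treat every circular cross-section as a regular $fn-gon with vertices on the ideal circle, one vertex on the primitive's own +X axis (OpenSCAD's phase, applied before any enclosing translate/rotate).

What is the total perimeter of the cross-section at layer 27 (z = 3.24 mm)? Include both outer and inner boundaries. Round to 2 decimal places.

At z = 3.24 mm: the r=3.5 cylinder contributes a regular 16-gon of circumradius 3.5 (perimeter = 2·16·3.500·sin(180°/16) = 21.85 mm); the 22×4 cube at (5, 10.5) contributes its full rectangle (perimeter 52.00 mm); the cube at (-1.5, 3.5) does not reach this height (z outside [0, 3]); Taking the union: the 2 present regions are separate (no shared area or edge), so areas and boundary lengths simply add and each stays a separate island — boundary = 73.85 mm. Overall, the cross-section has 2 separate islands. Total boundary length (outer) = 73.85 mm.

73.85 mm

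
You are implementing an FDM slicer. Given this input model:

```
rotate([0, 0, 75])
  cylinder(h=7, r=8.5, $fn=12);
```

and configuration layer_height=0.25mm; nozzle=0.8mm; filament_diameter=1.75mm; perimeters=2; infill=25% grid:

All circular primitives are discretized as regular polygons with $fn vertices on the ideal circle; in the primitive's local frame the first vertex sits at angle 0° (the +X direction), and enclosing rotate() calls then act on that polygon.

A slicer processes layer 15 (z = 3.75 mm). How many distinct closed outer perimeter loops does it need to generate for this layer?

1

At z = 3.75 mm: the r=8.5 cylinder contributes a regular 12-gon of circumradius 8.5; (whole slice rotated 75° about Z — lengths, areas and connectivity unchanged). The result has 1 disconnected region.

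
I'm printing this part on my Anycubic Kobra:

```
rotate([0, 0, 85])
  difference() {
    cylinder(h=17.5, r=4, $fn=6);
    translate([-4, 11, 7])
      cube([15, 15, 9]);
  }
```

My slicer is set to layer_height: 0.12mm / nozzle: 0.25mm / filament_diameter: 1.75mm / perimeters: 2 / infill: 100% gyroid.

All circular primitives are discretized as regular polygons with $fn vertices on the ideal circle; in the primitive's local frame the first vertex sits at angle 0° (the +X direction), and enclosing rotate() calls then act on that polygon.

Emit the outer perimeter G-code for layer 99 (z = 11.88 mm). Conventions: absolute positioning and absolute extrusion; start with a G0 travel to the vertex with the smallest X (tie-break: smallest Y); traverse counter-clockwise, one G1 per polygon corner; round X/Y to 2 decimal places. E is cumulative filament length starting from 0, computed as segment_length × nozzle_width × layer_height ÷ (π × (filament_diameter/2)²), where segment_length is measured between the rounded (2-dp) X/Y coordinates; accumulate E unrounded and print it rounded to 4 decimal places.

G0 X-3.63 Y-1.69 Z11.88
G1 X-0.35 Y-3.98 E0.0499
G1 X3.28 Y-2.29 E0.0998
G1 X3.63 Y1.69 E0.1497
G1 X0.35 Y3.98 E0.1996
G1 X-3.28 Y2.29 E0.2495
G1 X-3.63 Y-1.69 E0.2993

At z = 11.88 mm: the r=4 cylinder contributes a regular 6-gon of circumradius 4; the 15×15 cube at (-4, 11) contributes its full rectangle; After the difference (first − rest): starting from the r=4 cylinder, the 15×15 cube at (-4, 11) misses the remaining region (no effect) — 1 connected region; (whole slice rotated 85° about Z — lengths, areas and connectivity unchanged). The outline is a single polygon with 6 vertices. Extrusion per mm of travel: 0.25 × 0.12 / (π × 0.875²) = 0.012473. Accumulating E over each segment gives final E = 0.2993.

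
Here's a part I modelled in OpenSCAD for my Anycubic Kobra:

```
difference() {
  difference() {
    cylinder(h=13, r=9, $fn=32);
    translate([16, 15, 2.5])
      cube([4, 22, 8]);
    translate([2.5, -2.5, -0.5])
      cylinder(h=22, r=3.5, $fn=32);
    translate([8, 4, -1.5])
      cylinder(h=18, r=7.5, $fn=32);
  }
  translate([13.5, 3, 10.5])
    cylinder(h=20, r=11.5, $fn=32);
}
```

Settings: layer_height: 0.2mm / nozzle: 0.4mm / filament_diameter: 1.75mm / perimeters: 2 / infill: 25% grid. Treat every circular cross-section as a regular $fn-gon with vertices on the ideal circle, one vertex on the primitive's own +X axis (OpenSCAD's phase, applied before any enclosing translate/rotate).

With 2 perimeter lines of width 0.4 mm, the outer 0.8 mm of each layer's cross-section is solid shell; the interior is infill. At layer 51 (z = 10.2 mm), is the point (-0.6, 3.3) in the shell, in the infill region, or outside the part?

At z = 10.2 mm: the r=9 cylinder contributes a regular 32-gon of circumradius 9; the 4×22 cube at (16, 15) contributes its full rectangle; the r=3.5 cylinder at (2.5, -2.5) gives a regular 32-gon of circumradius 3.5 (constant along its height); the r=7.5 cylinder at (8, 4) gives a regular 32-gon of circumradius 7.5 (constant along its height); Subtracting the remaining from the first: starting from the r=9 cylinder, the 4×22 cube at (16, 15) misses the remaining region (no effect); the r=3.5 cylinder at (2.5, -2.5) lies wholly inside it (removes its full 38.24 mm² and its 21.96 mm outline becomes a hole wall); the r=7.5 cylinder at (8, 4) partially overlaps it — only the 61.87 mm² overlap (of its 175.58 mm²) is removed, clipping the outline — 1 connected region; the cylinder at (13.5, 3) is absent (z outside [10.5, 30.5]); Taking the first minus the rest: none of the subtracted shapes is present at this height, so the result so far is unchanged — 1 connected region. Overall, the cross-section is a single solid region. The nearest boundary edge runs (0.50, 4.00)→(0.64, 2.54); distance from the point to it = 1.16 mm. The point is inside the cross-section and 1.16 mm from the nearest boundary — more than the 0.8 mm shell width (2 × 0.4), so it's in the infill interior.

infill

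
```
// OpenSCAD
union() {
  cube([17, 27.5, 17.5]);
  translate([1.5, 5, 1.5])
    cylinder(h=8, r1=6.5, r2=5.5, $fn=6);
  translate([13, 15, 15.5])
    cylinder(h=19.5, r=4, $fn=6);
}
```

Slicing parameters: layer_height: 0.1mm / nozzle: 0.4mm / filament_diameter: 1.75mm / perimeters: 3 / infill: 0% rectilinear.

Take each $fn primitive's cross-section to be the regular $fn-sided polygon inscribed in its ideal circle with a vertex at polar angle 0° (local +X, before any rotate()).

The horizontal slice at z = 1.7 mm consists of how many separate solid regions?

At z = 1.7 mm: the 17×27.5 cube contributes its full rectangle; the cone at (1.5, 5): at t=0.025 of its height the radius interpolates to r₁+(r₂−r₁)t = 6.475, giving a regular 6-gon of that circumradius; the cylinder at (13, 15) is not intersected at this z (z outside [15.5, 35]); Taking the union: the regions partially overlap (shared area 68.30 mm²), so overlapping operands fuse into one piece — 1 connected region. The result has 1 disconnected region.

1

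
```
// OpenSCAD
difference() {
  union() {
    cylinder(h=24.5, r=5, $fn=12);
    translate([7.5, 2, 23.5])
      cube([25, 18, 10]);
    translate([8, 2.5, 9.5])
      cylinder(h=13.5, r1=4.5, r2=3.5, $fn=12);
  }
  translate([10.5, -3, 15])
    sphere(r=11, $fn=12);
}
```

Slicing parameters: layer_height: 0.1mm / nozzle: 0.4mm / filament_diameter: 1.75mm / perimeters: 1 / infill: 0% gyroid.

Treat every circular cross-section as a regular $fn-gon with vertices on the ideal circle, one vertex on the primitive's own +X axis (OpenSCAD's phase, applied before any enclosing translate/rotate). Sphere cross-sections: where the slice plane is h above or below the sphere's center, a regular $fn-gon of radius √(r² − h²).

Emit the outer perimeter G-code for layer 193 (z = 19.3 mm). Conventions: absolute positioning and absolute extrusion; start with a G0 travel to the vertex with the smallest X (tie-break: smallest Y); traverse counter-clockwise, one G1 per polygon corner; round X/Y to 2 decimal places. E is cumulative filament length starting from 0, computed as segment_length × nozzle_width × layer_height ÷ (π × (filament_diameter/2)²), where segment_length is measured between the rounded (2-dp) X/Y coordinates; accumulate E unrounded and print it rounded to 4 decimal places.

G0 X-5.00 Y0.00 Z19.30
G1 X-4.33 Y-2.50 E0.0430
G1 X-2.50 Y-4.33 E0.0861
G1 X0.00 Y-5.00 E0.1291
G1 X0.85 Y-4.77 E0.1438
G1 X0.38 Y-3.00 E0.1742
G1 X1.73 Y2.06 E0.2613
G1 X3.25 Y3.58 E0.2971
G1 X2.50 Y4.33 E0.3147
G1 X0.00 Y5.00 E0.3577
G1 X-2.50 Y4.33 E0.4008
G1 X-4.33 Y2.50 E0.4438
G1 X-5.00 Y0.00 E0.4869

At z = 19.3 mm: the cylinder: section is a regular 12-gon, circumradius r=5; the cube at (7.5, 2) is not intersected at this z (z outside [23.5, 33.5]); the cone at (8, 2.5) (r1=4.5→r2=3.5) has section circumradius 3.774 here — a regular 12-gon; Taking the union: the regions partially overlap (shared area 0.21 mm²), so overlapping operands fuse into one piece — 1 connected region; the r=11 sphere at (10.5, -3) slices to a regular 12-gon of circumradius 10.125 (√(r²−h²) with h=4.3 from center); After the difference (first − rest): starting from the result so far, the r=11 sphere at (10.5, -3) partially overlaps it — only the 66.73 mm² overlap (of its 307.53 mm²) is removed, clipping the outline — 1 connected region. The outline is a single polygon with 12 vertices. Extrusion per mm of travel: 0.4 × 0.1 / (π × 0.875²) = 0.016630. Accumulating E over each segment gives final E = 0.4869.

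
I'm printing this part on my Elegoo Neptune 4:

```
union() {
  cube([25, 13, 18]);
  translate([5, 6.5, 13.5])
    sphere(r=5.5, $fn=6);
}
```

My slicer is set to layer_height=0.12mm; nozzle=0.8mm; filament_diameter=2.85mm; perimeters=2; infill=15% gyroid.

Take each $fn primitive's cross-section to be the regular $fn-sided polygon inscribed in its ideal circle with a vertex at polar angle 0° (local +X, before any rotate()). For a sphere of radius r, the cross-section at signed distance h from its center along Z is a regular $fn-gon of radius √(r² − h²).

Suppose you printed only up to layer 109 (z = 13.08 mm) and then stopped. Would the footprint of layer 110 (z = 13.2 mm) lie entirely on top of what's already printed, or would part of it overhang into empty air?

entirely on top

Compare the two slices. At z = 13.08: the cube (footprint 25×13) is included at this height (area 325.00 mm²); the r=5.5 sphere at (5, 6.5) contributes a regular 6-gon of circumradius √(5.5²−0.42²) = 5.484 (area = (6/2)·5.484²·sin(360°/6) = 78.13 mm²); Merging all regions: the regions partially overlap — summed areas 403.13 mm² minus the doubly-counted overlap 77.73 mm² gives 325.41 mm² — area = 325.41 mm². At z = 13.2: the cube is present — its section is the full 25×13 rectangle (area 325.00 mm²); the sphere at (5, 6.5): section is a regular 6-gon, circumradius = √(r²−h²) = √(5.5²−0.3²) = 5.492 (area = (6/2)·5.492²·sin(360°/6) = 78.36 mm²); Taking the union: the regions partially overlap — summed areas 403.36 mm² minus the doubly-counted overlap 77.94 mm² gives 325.42 mm² — area = 325.42 mm². Checking containment: the cross-section at z = 13.2 is a subset of the cross-section at z = 13.08.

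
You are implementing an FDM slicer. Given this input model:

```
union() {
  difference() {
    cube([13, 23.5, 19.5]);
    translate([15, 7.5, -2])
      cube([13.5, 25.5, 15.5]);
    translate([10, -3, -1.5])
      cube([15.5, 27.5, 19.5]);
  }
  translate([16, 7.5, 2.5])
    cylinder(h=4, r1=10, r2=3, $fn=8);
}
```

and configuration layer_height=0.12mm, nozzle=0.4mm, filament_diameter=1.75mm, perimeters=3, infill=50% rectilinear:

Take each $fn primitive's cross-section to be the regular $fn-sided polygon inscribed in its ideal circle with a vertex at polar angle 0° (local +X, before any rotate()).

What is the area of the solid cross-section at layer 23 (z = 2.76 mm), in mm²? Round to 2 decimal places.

At z = 2.76 mm: the 13×23.5 cube contributes its full rectangle (area 305.50 mm²); the 13.5×25.5 cube at (15, 7.5) contributes its full rectangle (area 344.25 mm²); the 15.5×27.5 cube at (10, -3) contributes its full rectangle (area 426.25 mm²); Subtracting the remaining from the first: starting from the 13×23.5 cube (305.50 mm²), the 13.5×25.5 cube at (15, 7.5) misses the remaining region (no effect); the 15.5×27.5 cube at (10, -3) partially overlaps it — only the 70.50 mm² overlap (of its 426.25 mm²) is removed, clipping the outline — area = 235.00 mm²; the cone at (16, 7.5) contributes a regular 8-gon of circumradius 9.545 (interpolated between r1=10 and r2=3 at t=0.065) (area = (8/2)·9.545²·sin(360°/8) = 257.69 mm²); Merging all regions: the regions partially overlap — summed areas 492.69 mm² minus the doubly-counted overlap 29.22 mm² gives 463.47 mm² — area = 463.47 mm². Overall, the cross-section is a single solid region. Net area = 463.47 mm².

463.47 mm²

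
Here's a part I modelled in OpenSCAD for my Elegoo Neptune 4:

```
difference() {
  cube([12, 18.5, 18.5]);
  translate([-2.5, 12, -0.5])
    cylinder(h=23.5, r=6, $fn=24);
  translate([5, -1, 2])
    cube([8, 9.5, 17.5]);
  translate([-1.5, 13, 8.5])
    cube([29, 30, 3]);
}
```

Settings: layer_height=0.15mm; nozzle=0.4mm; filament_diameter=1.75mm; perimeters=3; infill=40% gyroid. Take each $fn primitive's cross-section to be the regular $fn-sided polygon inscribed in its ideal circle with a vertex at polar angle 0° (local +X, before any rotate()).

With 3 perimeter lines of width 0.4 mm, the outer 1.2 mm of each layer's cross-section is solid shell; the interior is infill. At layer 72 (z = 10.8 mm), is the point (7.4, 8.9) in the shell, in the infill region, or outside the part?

At z = 10.8 mm: the 12×18.5 cube contributes its full rectangle; the cylinder at (-2.5, 12): section is a regular 24-gon, circumradius r=6; the 8×9.5 cube at (5, -1) contributes its full rectangle; the cube at (-1.5, 13) is present — its section is the full 29×30 rectangle; After the difference (first − rest): starting from the 12×18.5 cube, the r=6 cylinder at (-2.5, 12) partially overlaps it — only the 26.98 mm² overlap (of its 111.81 mm²) is removed, clipping the outline; the 8×9.5 cube at (5, -1) partially overlaps it — only the 59.50 mm² overlap (of its 76.00 mm²) is removed, clipping the outline; the 29×30 cube at (-1.5, 13) partially overlaps it — only the 55.94 mm² overlap (of its 870.00 mm²) is removed, clipping the outline — 1 connected region. Overall, the cross-section is a single solid region. The nearest boundary edge runs (12.00, 8.50)→(5.00, 8.50); distance from the point to it = 0.40 mm. The point is inside the cross-section, 0.40 mm from the nearest boundary — within the 1.2 mm shell band (3 × 0.4).

shell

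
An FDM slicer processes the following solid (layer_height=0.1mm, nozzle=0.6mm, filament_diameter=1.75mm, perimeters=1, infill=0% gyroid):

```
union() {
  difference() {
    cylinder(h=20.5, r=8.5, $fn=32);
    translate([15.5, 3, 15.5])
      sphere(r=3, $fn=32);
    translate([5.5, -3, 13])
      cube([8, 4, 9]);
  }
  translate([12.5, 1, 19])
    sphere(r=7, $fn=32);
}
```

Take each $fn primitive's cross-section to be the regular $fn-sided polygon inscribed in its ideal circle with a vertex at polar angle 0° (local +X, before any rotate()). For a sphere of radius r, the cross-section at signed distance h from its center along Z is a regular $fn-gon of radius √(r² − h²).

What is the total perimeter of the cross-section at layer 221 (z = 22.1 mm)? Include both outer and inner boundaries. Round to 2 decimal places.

At z = 22.1 mm: the cylinder does not reach this height (z outside [0, 20.5]); the sphere at (15.5, 3) is not intersected at this z (|z−center|=6.600 > r=3); the cube at (5.5, -3) is not intersected at this z (z outside [13, 22]); Taking the first minus the rest: the first operand is absent here, so nothing remains; the r=7 sphere at (12.5, 1) slices to a regular 32-gon of circumradius 6.276 (√(r²−h²) with h=3.1 from center) (perimeter = 2·32·6.276·sin(180°/32) = 39.37 mm); Merging all regions: only the r=7 sphere at (12.5, 1) is present, so the union is just that shape — boundary = 39.37 mm. Overall, the cross-section is a single solid region. Total boundary length (outer) = 39.37 mm.

39.37 mm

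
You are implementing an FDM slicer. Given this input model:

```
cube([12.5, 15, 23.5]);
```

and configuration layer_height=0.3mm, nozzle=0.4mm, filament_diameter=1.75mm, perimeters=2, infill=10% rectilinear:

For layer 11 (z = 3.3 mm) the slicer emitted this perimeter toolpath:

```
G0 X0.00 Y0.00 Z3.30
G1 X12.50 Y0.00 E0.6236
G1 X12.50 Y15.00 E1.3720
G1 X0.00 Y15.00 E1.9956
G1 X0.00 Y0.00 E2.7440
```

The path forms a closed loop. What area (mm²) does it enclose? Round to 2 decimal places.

Apply the shoelace formula to the sequence of (X, Y) vertices; enclosed area = 187.50 mm².

187.50 mm²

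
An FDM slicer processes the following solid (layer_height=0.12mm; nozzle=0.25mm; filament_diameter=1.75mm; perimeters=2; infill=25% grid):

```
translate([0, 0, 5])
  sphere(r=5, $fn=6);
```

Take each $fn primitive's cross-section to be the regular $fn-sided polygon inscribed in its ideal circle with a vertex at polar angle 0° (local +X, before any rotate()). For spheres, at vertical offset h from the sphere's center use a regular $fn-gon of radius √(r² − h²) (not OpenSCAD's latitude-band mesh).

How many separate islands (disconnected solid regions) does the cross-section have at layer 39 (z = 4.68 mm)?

1

At z = 4.68 mm: the r=5 sphere slices to a regular 6-gon of circumradius 4.990 (√(r²−h²) with h=0.32 from center). Overall, the cross-section is a single solid region. Island count = 1.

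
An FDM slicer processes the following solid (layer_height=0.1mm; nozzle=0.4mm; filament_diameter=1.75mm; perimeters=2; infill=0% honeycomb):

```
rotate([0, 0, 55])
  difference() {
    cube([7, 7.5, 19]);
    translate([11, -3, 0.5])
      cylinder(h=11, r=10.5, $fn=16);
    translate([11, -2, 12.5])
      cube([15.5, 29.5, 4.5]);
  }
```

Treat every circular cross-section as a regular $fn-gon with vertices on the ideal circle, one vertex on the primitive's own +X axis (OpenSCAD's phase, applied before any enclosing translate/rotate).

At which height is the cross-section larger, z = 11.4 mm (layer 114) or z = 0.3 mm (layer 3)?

Layer 114 (z = 11.4): the 7×7.5 cube contributes its full rectangle (area 52.50 mm²); the r=10.5 cylinder at (11, -3) gives a regular 16-gon of circumradius 10.5 (constant along its height) (area = (16/2)·10.500²·sin(360°/16) = 337.53 mm²); the cube at (11, -2) is absent (z outside [12.5, 17]); Taking the first minus the rest: starting from the 7×7.5 cube (52.50 mm²), the r=10.5 cylinder at (11, -3) partially overlaps it — only the 25.37 mm² overlap (of its 337.53 mm²) is removed, clipping the outline — area = 27.13 mm²; (whole slice rotated 55° about Z — lengths, areas and connectivity unchanged). So its area = 27.13 mm². Layer 3 (z = 0.3): the 7×7.5 cube contributes its full rectangle (area 52.50 mm²); the cylinder at (11, -3) is absent (z outside [0.5, 11.5]); the cube at (11, -2) does not reach this height (z outside [12.5, 17]); Taking the first minus the rest: none of the subtracted shapes is present at this height, so the 7×7.5 cube is unchanged — area = 52.50 mm²; (whole slice rotated 55° about Z — lengths, areas and connectivity unchanged). So its area = 52.50 mm². Layer 3 is larger (52.50 vs 27.13 mm²).

layer 3 (z = 0.3 mm)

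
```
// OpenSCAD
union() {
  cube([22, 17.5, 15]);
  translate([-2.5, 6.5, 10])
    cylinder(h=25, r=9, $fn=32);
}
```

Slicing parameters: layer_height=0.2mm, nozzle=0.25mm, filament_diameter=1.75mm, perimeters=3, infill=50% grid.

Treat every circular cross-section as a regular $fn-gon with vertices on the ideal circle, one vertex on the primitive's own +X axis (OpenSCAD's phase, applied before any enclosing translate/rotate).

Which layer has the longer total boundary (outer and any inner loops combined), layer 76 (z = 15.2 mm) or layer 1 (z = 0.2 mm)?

layer 1 (z = 0.2 mm)

Layer 76 (z = 15.2): the cube does not reach this height (z outside [0, 15]); the cylinder at (-2.5, 6.5): section is a regular 32-gon, circumradius r=9 (perimeter = 2·32·9.000·sin(180°/32) = 56.46 mm); Merging all regions: only the r=9 cylinder at (-2.5, 6.5) is present, so the union is just that shape — boundary = 56.46 mm. So its perimeter = 56.46 mm. Layer 1 (z = 0.2): the cube (footprint 22×17.5) is included at this height (perimeter 79.00 mm); the cylinder at (-2.5, 6.5) is absent (z outside [10, 35]); Combining (union): only the 22×17.5 cube is present, so the union is just that shape — boundary = 79.00 mm. So its perimeter = 79.00 mm. Layer 1 is larger (79.00 vs 56.46 mm).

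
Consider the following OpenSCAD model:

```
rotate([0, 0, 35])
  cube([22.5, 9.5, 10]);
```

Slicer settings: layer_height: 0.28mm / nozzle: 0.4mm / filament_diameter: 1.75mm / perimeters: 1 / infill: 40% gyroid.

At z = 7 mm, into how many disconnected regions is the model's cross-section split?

At z = 7 mm: the cube is present — its section is the full 22.5×9.5 rectangle; (rotated 35° about Z; rotation is an isometry so areas/perimeters/island counts are preserved). The result has 1 disconnected region.

1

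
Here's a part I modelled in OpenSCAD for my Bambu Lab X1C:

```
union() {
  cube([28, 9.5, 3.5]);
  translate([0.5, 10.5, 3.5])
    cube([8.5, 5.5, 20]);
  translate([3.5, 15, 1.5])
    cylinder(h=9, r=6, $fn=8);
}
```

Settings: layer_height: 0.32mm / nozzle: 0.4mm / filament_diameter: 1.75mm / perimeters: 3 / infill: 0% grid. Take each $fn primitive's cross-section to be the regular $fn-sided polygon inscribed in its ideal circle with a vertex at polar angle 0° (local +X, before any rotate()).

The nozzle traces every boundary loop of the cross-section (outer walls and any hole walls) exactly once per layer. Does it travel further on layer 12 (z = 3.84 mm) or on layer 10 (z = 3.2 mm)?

Layer 12 (z = 3.84): the cube does not reach this height (z outside [0, 3.5]); the 8.5×5.5 cube at (0.5, 10.5) contributes its full rectangle (perimeter 28.00 mm); the r=6 cylinder at (3.5, 15) contributes a regular 8-gon of circumradius 6 (perimeter = 2·8·6.000·sin(180°/8) = 36.74 mm); Combining (union): the regions partially overlap (shared area 44.44 mm²), so the edge portions inside another operand are dropped and the merged outline is re-measured after clipping — boundary = 37.95 mm. So its perimeter = 37.95 mm. Layer 10 (z = 3.2): the cube is present — its section is the full 28×9.5 rectangle (perimeter 75.00 mm); the cube at (0.5, 10.5) does not reach this height (z outside [3.5, 23.5]); the cylinder at (3.5, 15): section is a regular 8-gon, circumradius r=6 (perimeter = 2·8·6.000·sin(180°/8) = 36.74 mm); Merging all regions: the regions partially overlap (shared area 0.60 mm²), so the edge portions inside another operand are dropped and the merged outline is re-measured after clipping — boundary = 106.71 mm. So its perimeter = 106.71 mm. Layer 10 is larger (106.71 vs 37.95 mm).

layer 10 (z = 3.2 mm)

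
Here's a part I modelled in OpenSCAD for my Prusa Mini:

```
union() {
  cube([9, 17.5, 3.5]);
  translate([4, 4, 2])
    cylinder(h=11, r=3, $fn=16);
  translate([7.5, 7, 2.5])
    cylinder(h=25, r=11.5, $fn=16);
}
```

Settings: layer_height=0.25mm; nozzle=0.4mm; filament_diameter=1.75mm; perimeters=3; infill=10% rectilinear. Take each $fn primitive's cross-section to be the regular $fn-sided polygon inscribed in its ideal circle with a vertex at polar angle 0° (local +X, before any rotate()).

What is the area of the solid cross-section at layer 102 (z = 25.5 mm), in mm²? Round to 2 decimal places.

At z = 25.5 mm: the cube is not intersected at this z (z outside [0, 3.5]); the cylinder at (4, 4) is not intersected at this z (z outside [2, 13]); the cylinder at (7.5, 7): section is a regular 16-gon, circumradius r=11.5 (area = (16/2)·11.500²·sin(360°/16) = 404.88 mm²); Merging all regions: only the r=11.5 cylinder at (7.5, 7) is present, so the union is just that shape — area = 404.88 mm². Overall, the cross-section is a single solid region. Net area = 404.88 mm².

404.88 mm²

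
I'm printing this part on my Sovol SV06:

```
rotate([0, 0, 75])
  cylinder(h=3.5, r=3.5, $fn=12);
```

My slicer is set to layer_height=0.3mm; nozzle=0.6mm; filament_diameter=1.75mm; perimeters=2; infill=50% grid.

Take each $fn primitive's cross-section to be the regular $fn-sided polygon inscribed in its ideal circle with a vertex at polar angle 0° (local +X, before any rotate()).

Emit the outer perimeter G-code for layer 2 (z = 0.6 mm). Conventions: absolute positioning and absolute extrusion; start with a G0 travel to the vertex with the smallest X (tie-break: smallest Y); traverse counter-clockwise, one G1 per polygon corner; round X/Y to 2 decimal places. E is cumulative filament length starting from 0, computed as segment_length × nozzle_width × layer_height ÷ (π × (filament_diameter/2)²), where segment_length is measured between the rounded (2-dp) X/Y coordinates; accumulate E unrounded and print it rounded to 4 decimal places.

G0 X-3.38 Y-0.91 Z0.60
G1 X-2.47 Y-2.47 E0.1352
G1 X-0.91 Y-3.38 E0.2703
G1 X0.91 Y-3.38 E0.4065
G1 X2.47 Y-2.47 E0.5417
G1 X3.38 Y-0.91 E0.6768
G1 X3.38 Y0.91 E0.8130
G1 X2.47 Y2.47 E0.9482
G1 X0.91 Y3.38 E1.0833
G1 X-0.91 Y3.38 E1.2195
G1 X-2.47 Y2.47 E1.3547
G1 X-3.38 Y0.91 E1.4898
G1 X-3.38 Y-0.91 E1.6260

At z = 0.6 mm: the r=3.5 cylinder gives a regular 12-gon of circumradius 3.5 (constant along its height); (rotated 75° about Z; rotation is an isometry so areas/perimeters/island counts are preserved). The outline is a single polygon with 12 vertices. Extrusion per mm of travel: 0.6 × 0.3 / (π × 0.875²) = 0.074835. Accumulating E over each segment gives final E = 1.6260.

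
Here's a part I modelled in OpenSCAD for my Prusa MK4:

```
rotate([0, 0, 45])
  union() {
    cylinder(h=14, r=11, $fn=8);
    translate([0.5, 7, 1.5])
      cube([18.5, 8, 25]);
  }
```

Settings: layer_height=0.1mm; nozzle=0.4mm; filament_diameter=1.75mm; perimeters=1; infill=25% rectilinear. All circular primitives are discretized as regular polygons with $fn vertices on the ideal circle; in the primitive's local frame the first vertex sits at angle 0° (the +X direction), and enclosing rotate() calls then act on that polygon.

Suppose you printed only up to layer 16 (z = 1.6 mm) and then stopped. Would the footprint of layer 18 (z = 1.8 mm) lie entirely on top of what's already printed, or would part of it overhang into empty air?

Compare the two slices. At z = 1.6: the r=11 cylinder gives a regular 8-gon of circumradius 11 (constant along its height) (area = (8/2)·11.000²·sin(360°/8) = 342.24 mm²); the cube at (0.5, 7) (footprint 18.5×8) is included at this height (area 148.00 mm²); Merging all regions: the regions partially overlap — summed areas 490.24 mm² minus the doubly-counted overlap 16.76 mm² gives 473.48 mm² — area = 473.48 mm²; (rotated 45° about Z; rotation is an isometry so areas/perimeters/island counts are preserved). At z = 1.8: the r=11 cylinder contributes a regular 8-gon of circumradius 11 (area = (8/2)·11.000²·sin(360°/8) = 342.24 mm²); the cube at (0.5, 7) is present — its section is the full 18.5×8 rectangle (area 148.00 mm²); Combining (union): the regions partially overlap — summed areas 490.24 mm² minus the doubly-counted overlap 16.76 mm² gives 473.48 mm² — area = 473.48 mm²; (rotated 45° about Z; rotation is an isometry so areas/perimeters/island counts are preserved). Checking containment: the cross-section at z = 1.8 is a subset of the cross-section at z = 1.6.

entirely on top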